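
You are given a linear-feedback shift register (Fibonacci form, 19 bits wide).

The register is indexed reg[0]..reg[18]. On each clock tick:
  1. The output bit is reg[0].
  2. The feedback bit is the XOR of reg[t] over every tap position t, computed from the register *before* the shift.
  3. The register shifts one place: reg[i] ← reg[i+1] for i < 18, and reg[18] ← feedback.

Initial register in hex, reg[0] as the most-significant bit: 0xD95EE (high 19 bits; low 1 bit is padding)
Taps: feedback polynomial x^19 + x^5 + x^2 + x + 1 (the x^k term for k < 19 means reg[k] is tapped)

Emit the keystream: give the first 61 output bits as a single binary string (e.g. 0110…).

tick  register→output (feedback)
  0  1101100101011110111→1 (0)
  1  1011001010111101110→1 (0)
  2  0110010101111011100→0 (1)
  3  1100101011110111001→1 (0)
  4  1001010111101110010→1 (0)
  5  0010101111011100100→0 (1)
  6  0101011110111001001→0 (0)
  7  1010111101110010010→1 (1)
  8  0101111011100100101→0 (0)
  9  1011110111001001010→1 (1)
 10  0111101110010010101→0 (0)
 11  1111011100100101010→1 (0)
 12  1110111001001010100→1 (0)
 13  1101110010010101000→1 (1)
 14  1011100100101010001→1 (0)
 15  0111001001010100010→0 (0)
 16  1110010010101000100→1 (0)
 17  1100100101010001000→1 (0)
 18  1001001010100010000→1 (1)
 19  0010010101000100001→0 (0)
 20  0100101010001000010→0 (1)
 21  1001010100010000101→1 (0)
 22  0010101000100001010→0 (1)
 23  0101010001000010101→0 (0)
 24  1010100010000101010→1 (0)
 25  0101000100001010100→0 (1)
 26  1010001000010101001→1 (0)
 27  0100010000101010010→0 (0)
 28  1000100001010100100→1 (1)
 29  0001000010101001001→0 (0)
 30  0010000101010010010→0 (1)
 31  0100001010100100101→0 (1)
 32  1000010101001001011→1 (0)
 33  0000101010010010110→0 (0)
 34  0001010100100101100→0 (1)
 35  0010101001001011001→0 (1)
 36  0101010010010110011→0 (0)
 37  1010100100101100110→1 (0)
 38  0101001001011001100→0 (1)
 39  1010010010110011001→1 (1)
 40  0100100101100110011→0 (1)
 41  1001001011001100111→1 (1)
 42  0010010110011001111→0 (0)
 43  0100101100110011110→0 (1)
 44  1001011001100111101→1 (0)
 45  0010110011001111010→0 (0)
 46  0101100110011110100→0 (1)
 47  1011001100111101001→1 (0)
 48  0110011001111010010→0 (1)
 49  1100110011110100101→1 (1)
 50  1001100111101001011→1 (1)
 51  0011001111010010111→0 (1)
 52  0110011110100101111→0 (1)
 53  1100111101001011111→1 (1)
 54  1001111010010111111→1 (0)
 55  0011110100101111110→0 (0)
 56  0111101001011111100→0 (0)
 57  1111010010111111000→1 (0)
 58  1110100101111110000→1 (1)
 59  1101001011111100001→1 (0)
 60  1010010111111000010→1 (1)

1101100101011110111001001010100010000101010010010110011001111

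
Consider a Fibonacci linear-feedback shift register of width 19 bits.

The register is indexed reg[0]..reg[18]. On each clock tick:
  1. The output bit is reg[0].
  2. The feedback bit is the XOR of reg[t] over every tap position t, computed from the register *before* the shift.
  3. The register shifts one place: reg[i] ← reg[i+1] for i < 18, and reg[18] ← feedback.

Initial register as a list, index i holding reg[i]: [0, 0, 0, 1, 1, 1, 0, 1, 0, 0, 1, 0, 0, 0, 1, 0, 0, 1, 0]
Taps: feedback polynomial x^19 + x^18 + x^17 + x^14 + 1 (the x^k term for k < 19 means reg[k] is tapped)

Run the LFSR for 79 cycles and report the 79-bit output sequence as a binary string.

tick  register→output (feedback)
  0  0001110100100010010→0 (0)
  1  0011101001000100100→0 (0)
  2  0111010010001001000→0 (0)
  3  1110100100010010000→1 (0)
  4  1101001000100100000→1 (1)
  5  1010010001001000001→1 (0)
  6  0100100010010000010→0 (1)
  7  1001000100100000101→1 (0)
  8  0010001001000001010→0 (1)
  9  0100010010000010101→0 (0)
 10  1000100100000101010→1 (0)
 11  0001001000001010100→0 (1)
 12  0010010000010101001→0 (1)
 13  0100100000101010011→0 (1)
 14  1001000001010100111→1 (1)
 15  0010000010101001111→0 (0)
 16  0100000101010011110→0 (0)
 17  1000001010100111100→1 (0)
 18  0000010101001111000→0 (1)
 19  0000101010011110001→0 (0)
 20  0001010100111100010→0 (1)
 21  0010101001111000101→0 (1)
 22  0101010011110001011→0 (0)
 23  1010100111100010110→1 (1)
 24  0101001111000101101→0 (1)
 25  1010011110001011011→1 (0)
 26  0100111100010110110→0 (0)
 27  1001111000101101100→1 (1)
 28  0011110001011011001→0 (0)
 29  0111100010110110010→0 (0)
 30  1111000101101100100→1 (1)
 31  1110001011011001001→1 (0)
 32  1100010110110010010→1 (1)
 33  1000101101100100101→1 (0)
 34  0001011011001001010→0 (1)
 35  0010110110010010101→0 (0)
 36  0101101100100101010→0 (1)
 37  1011011001001010101→1 (1)
 38  0110110010010101011→0 (0)
 39  1101100100101010110→1 (1)
 40  1011001001010101101→1 (0)
 41  0110010010101011010→0 (0)
 42  1100100101010110100→1 (0)
 43  1001001010101101000→1 (1)
 44  0010010101011010001→0 (0)
 45  0100101010110100010→0 (1)
 46  1001010101101000101→1 (0)
 47  0010101011010001010→0 (1)
 48  0101010110100010101→0 (0)
 49  1010101101000101010→1 (0)
 50  0101011010001010100→0 (1)
 51  1010110100010101001→1 (0)
 52  0101101000101010010→0 (0)
 53  1011010001010100100→1 (1)
 54  0110100010101001001→0 (1)
 55  1101000101010010011→1 (0)
 56  1010001010100100110→1 (0)
 57  0100010101001001100→0 (0)
 58  1000101010010011000→1 (0)
 59  0001010100100110000→0 (1)
 60  0010101001001100001→0 (1)
 61  0101010010011000011→0 (0)
 62  1010100100110000110→1 (0)
 63  0101001001100001100→0 (0)
 64  1010010011000011000→1 (0)
 65  0100100110000110000→0 (1)
 66  1001001100001100001→1 (0)
 67  0010011000011000010→0 (1)
 68  0100110000110000101→0 (1)
 69  1001100001100001011→1 (1)
 70  0011000011000010111→0 (1)
 71  0110000110000101111→0 (0)
 72  1100001100001011110→1 (1)
 73  1000011000010111101→1 (1)
 74  0000110000101111011→0 (1)
 75  0001100001011110111→0 (1)
 76  0011000010111101111→0 (0)
 77  0110000101111011110→0 (0)
 78  1100001011110111100→1 (0)

0001110100100010010000010101001111000101101100100101010110100010101001001100001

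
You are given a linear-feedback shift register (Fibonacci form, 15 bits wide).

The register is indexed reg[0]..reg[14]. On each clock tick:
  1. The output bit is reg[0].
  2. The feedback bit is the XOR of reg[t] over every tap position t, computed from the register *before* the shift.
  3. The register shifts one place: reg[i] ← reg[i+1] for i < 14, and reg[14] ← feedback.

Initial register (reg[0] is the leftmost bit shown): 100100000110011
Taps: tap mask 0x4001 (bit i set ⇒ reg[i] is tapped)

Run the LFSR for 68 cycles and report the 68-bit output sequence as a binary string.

10010000011001100011111101110111101010110100101001100100111001110111

k : reg_k → out_k, fb_k
0: 100100000110011 → 1, fb=0
1: 001000001100110 → 0, fb=0
2: 010000011001100 → 0, fb=0
3: 100000110011000 → 1, fb=1
4: 000001100110001 → 0, fb=1
5: 000011001100011 → 0, fb=1
6: 000110011000111 → 0, fb=1
7: 001100110001111 → 0, fb=1
8: 011001100011111 → 0, fb=1
9: 110011000111111 → 1, fb=0
10: 100110001111110 → 1, fb=1
11: 001100011111101 → 0, fb=1
12: 011000111111011 → 0, fb=1
13: 110001111110111 → 1, fb=0
14: 100011111101110 → 1, fb=1
15: 000111111011101 → 0, fb=1
16: 001111110111011 → 0, fb=1
17: 011111101110111 → 0, fb=1
18: 111111011101111 → 1, fb=0
19: 111110111011110 → 1, fb=1
20: 111101110111101 → 1, fb=0
21: 111011101111010 → 1, fb=1
22: 110111011110101 → 1, fb=0
23: 101110111101010 → 1, fb=1
24: 011101111010101 → 0, fb=1
25: 111011110101011 → 1, fb=0
26: 110111101010110 → 1, fb=1
27: 101111010101101 → 1, fb=0
28: 011110101011010 → 0, fb=0
29: 111101010110100 → 1, fb=1
30: 111010101101001 → 1, fb=0
31: 110101011010010 → 1, fb=1
32: 101010110100101 → 1, fb=0
33: 010101101001010 → 0, fb=0
34: 101011010010100 → 1, fb=1
35: 010110100101001 → 0, fb=1
36: 101101001010011 → 1, fb=0
37: 011010010100110 → 0, fb=0
38: 110100101001100 → 1, fb=1
39: 101001010011001 → 1, fb=0
40: 010010100110010 → 0, fb=0
41: 100101001100100 → 1, fb=1
42: 001010011001001 → 0, fb=1
43: 010100110010011 → 0, fb=1
44: 101001100100111 → 1, fb=0
45: 010011001001110 → 0, fb=0
46: 100110010011100 → 1, fb=1
47: 001100100111001 → 0, fb=1
48: 011001001110011 → 0, fb=1
49: 110010011100111 → 1, fb=0
50: 100100111001110 → 1, fb=1
51: 001001110011101 → 0, fb=1
52: 010011100111011 → 0, fb=1
53: 100111001110111 → 1, fb=0
54: 001110011101110 → 0, fb=0
55: 011100111011100 → 0, fb=0
56: 111001110111000 → 1, fb=1
57: 110011101110001 → 1, fb=0
58: 100111011100010 → 1, fb=1
59: 001110111000101 → 0, fb=1
60: 011101110001011 → 0, fb=1
61: 111011100010111 → 1, fb=0
62: 110111000101110 → 1, fb=1
63: 101110001011101 → 1, fb=0
64: 011100010111010 → 0, fb=0
65: 111000101110100 → 1, fb=1
66: 110001011101001 → 1, fb=0
67: 100010111010010 → 1, fb=1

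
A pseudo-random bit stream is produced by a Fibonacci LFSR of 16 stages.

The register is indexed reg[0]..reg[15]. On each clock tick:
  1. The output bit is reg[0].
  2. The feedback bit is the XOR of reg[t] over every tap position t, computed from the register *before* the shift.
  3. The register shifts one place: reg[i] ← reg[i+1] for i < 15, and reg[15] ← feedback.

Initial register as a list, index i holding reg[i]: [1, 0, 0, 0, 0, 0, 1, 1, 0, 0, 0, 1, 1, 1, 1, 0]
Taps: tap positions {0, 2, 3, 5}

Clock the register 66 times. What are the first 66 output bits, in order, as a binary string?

100000110001111011110100010011000000111010011101100100111011010100

k : reg_k → out_k, fb_k
0: 1000001100011110 → 1, fb=1
1: 0000011000111101 → 0, fb=1
2: 0000110001111011 → 0, fb=1
3: 0001100011110111 → 0, fb=1
4: 0011000111101111 → 0, fb=0
5: 0110001111011110 → 0, fb=1
6: 1100011110111101 → 1, fb=0
7: 1000111101111010 → 1, fb=0
8: 0001111011110100 → 0, fb=0
9: 0011110111101000 → 0, fb=1
10: 0111101111010001 → 0, fb=0
11: 1111011110100010 → 1, fb=0
12: 1110111101000100 → 1, fb=1
13: 1101111010001001 → 1, fb=1
14: 1011110100010011 → 1, fb=0
15: 0111101000100110 → 0, fb=0
16: 1111010001001100 → 1, fb=0
17: 1110100010011000 → 1, fb=0
18: 1101000100110000 → 1, fb=0
19: 1010001001100000 → 1, fb=0
20: 0100010011000000 → 0, fb=1
21: 1000100110000001 → 1, fb=1
22: 0001001100000011 → 0, fb=1
23: 0010011000000111 → 0, fb=0
24: 0100110000001110 → 0, fb=1
25: 1001100000011101 → 1, fb=0
26: 0011000000111010 → 0, fb=0
27: 0110000001110100 → 0, fb=1
28: 1100000011101001 → 1, fb=1
29: 1000000111010011 → 1, fb=1
30: 0000001110100111 → 0, fb=0
31: 0000011101001110 → 0, fb=1
32: 0000111010011101 → 0, fb=1
33: 0001110100111011 → 0, fb=0
34: 0011101001110110 → 0, fb=0
35: 0111010011101100 → 0, fb=1
36: 1110100111011001 → 1, fb=0
37: 1101001110110010 → 1, fb=0
38: 1010011101100100 → 1, fb=1
39: 0100111011001001 → 0, fb=1
40: 1001110110010011 → 1, fb=1
41: 0011101100100111 → 0, fb=0
42: 0111011001001110 → 0, fb=1
43: 1110110010011101 → 1, fb=1
44: 1101100100111011 → 1, fb=0
45: 1011001001110110 → 1, fb=1
46: 0110010011101101 → 0, fb=0
47: 1100100111011010 → 1, fb=1
48: 1001001110110101 → 1, fb=0
49: 0010011101101010 → 0, fb=0
50: 0100111011010100 → 0, fb=1
51: 1001110110101001 → 1, fb=1
52: 0011101101010011 → 0, fb=0
53: 0111011010100110 → 0, fb=1
54: 1110110101001101 → 1, fb=1
55: 1101101010011011 → 1, fb=0
56: 1011010100110110 → 1, fb=0
57: 0110101001101100 → 0, fb=1
58: 1101010011011001 → 1, fb=1
59: 1010100110110011 → 1, fb=0
60: 0101001101100110 → 0, fb=1
61: 1010011011001101 → 1, fb=1
62: 0100110110011011 → 0, fb=1
63: 1001101100110111 → 1, fb=0
64: 0011011001101110 → 0, fb=1
65: 0110110011011101 → 0, fb=0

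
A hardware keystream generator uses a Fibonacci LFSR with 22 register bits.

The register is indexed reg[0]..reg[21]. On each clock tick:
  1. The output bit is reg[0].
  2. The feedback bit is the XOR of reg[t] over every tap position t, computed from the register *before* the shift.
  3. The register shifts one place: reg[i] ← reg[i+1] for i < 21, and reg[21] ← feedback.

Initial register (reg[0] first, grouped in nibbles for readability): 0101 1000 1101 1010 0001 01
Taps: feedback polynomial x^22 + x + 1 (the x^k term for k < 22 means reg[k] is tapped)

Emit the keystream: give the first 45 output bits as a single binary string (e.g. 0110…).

step | reg (before) | out | fb
   0 | 0101100011011010000101 | 0 | 1
   1 | 1011000110110100001011 | 1 | 1
   2 | 0110001101101000010111 | 0 | 1
   3 | 1100011011010000101111 | 1 | 0
   4 | 1000110110100001011110 | 1 | 1
   5 | 0001101101000010111101 | 0 | 0
   6 | 0011011010000101111010 | 0 | 0
   7 | 0110110100001011110100 | 0 | 1
   8 | 1101101000010111101001 | 1 | 0
   9 | 1011010000101111010010 | 1 | 1
  10 | 0110100001011110100101 | 0 | 1
  11 | 1101000010111101001011 | 1 | 0
  12 | 1010000101111010010110 | 1 | 1
  13 | 0100001011110100101101 | 0 | 1
  14 | 1000010111101001011011 | 1 | 1
  15 | 0000101111010010110111 | 0 | 0
  16 | 0001011110100101101110 | 0 | 0
  17 | 0010111101001011011100 | 0 | 0
  18 | 0101111010010110111000 | 0 | 1
  19 | 1011110100101101110001 | 1 | 1
  20 | 0111101001011011100011 | 0 | 1
  21 | 1111010010110111000111 | 1 | 0
  22 | 1110100101101110001110 | 1 | 0
  23 | 1101001011011100011100 | 1 | 0
  24 | 1010010110111000111000 | 1 | 1
  25 | 0100101101110001110001 | 0 | 1
  26 | 1001011011100011100011 | 1 | 1
  27 | 0010110111000111000111 | 0 | 0
  28 | 0101101110001110001110 | 0 | 1
  29 | 1011011100011100011101 | 1 | 1
  30 | 0110111000111000111011 | 0 | 1
  31 | 1101110001110001110111 | 1 | 0
  32 | 1011100011100011101110 | 1 | 1
  33 | 0111000111000111011101 | 0 | 1
  34 | 1110001110001110111011 | 1 | 0
  35 | 1100011100011101110110 | 1 | 0
  36 | 1000111000111011101100 | 1 | 1
  37 | 0001110001110111011001 | 0 | 0
  38 | 0011100011101110110010 | 0 | 0
  39 | 0111000111011101100100 | 0 | 1
  40 | 1110001110111011001001 | 1 | 0
  41 | 1100011101110110010010 | 1 | 0
  42 | 1000111011101100100100 | 1 | 1
  43 | 0001110111011001001001 | 0 | 0
  44 | 0011101110110010010010 | 0 | 0

010110001101101000010111101001011011100011100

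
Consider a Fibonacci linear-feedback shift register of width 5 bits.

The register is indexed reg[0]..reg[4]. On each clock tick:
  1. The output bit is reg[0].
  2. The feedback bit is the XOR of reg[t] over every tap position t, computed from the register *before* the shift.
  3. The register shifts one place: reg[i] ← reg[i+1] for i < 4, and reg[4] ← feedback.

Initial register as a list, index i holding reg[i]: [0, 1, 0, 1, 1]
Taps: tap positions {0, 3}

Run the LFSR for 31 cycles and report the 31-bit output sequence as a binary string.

0101110110001111100110100100001

step | reg (before) | out | fb
   0 | 01011 | 0 | 1
   1 | 10111 | 1 | 0
   2 | 01110 | 0 | 1
   3 | 11101 | 1 | 1
   4 | 11011 | 1 | 0
   5 | 10110 | 1 | 0
   6 | 01100 | 0 | 0
   7 | 11000 | 1 | 1
   8 | 10001 | 1 | 1
   9 | 00011 | 0 | 1
  10 | 00111 | 0 | 1
  11 | 01111 | 0 | 1
  12 | 11111 | 1 | 0
  13 | 11110 | 1 | 0
  14 | 11100 | 1 | 1
  15 | 11001 | 1 | 1
  16 | 10011 | 1 | 0
  17 | 00110 | 0 | 1
  18 | 01101 | 0 | 0
  19 | 11010 | 1 | 0
  20 | 10100 | 1 | 1
  21 | 01001 | 0 | 0
  22 | 10010 | 1 | 0
  23 | 00100 | 0 | 0
  24 | 01000 | 0 | 0
  25 | 10000 | 1 | 1
  26 | 00001 | 0 | 0
  27 | 00010 | 0 | 1
  28 | 00101 | 0 | 0
  29 | 01010 | 0 | 1
  30 | 10101 | 1 | 1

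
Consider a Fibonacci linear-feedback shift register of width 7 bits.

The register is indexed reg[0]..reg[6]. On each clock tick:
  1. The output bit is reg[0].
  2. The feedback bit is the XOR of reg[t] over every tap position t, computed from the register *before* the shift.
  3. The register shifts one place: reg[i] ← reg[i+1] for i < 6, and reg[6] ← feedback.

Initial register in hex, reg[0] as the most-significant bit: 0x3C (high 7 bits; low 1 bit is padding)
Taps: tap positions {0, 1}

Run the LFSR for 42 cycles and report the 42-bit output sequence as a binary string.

tick  register→output (feedback)
  0  0011110→0 (0)
  1  0111100→0 (1)
  2  1111001→1 (0)
  3  1110010→1 (0)
  4  1100100→1 (0)
  5  1001000→1 (1)
  6  0010001→0 (0)
  7  0100010→0 (1)
  8  1000101→1 (1)
  9  0001011→0 (0)
 10  0010110→0 (0)
 11  0101100→0 (1)
 12  1011001→1 (1)
 13  0110011→0 (1)
 14  1100111→1 (0)
 15  1001110→1 (1)
 16  0011101→0 (0)
 17  0111010→0 (1)
 18  1110101→1 (0)
 19  1101010→1 (0)
 20  1010100→1 (1)
 21  0101001→0 (1)
 22  1010011→1 (1)
 23  0100111→0 (1)
 24  1001111→1 (1)
 25  0011111→0 (0)
 26  0111110→0 (1)
 27  1111101→1 (0)
 28  1111010→1 (0)
 29  1110100→1 (0)
 30  1101000→1 (0)
 31  1010000→1 (1)
 32  0100001→0 (1)
 33  1000011→1 (1)
 34  0000111→0 (0)
 35  0001110→0 (0)
 36  0011100→0 (0)
 37  0111000→0 (1)
 38  1110001→1 (0)
 39  1100010→1 (0)
 40  1000100→1 (1)
 41  0001001→0 (0)

001111001000101100111010100111110100001110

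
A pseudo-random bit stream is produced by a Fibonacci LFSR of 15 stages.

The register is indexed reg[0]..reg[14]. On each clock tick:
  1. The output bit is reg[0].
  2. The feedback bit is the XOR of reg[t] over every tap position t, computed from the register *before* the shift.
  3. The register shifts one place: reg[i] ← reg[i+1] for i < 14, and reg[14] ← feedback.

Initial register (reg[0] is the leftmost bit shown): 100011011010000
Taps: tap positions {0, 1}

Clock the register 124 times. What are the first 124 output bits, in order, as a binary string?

1000110110100001001011011100011011101100100101100110101101110101011110110011111100011010100000100101111100001101110000100010

step | reg (before) | out | fb
   0 | 100011011010000 | 1 | 1
   1 | 000110110100001 | 0 | 0
   2 | 001101101000010 | 0 | 0
   3 | 011011010000100 | 0 | 1
   4 | 110110100001001 | 1 | 0
   5 | 101101000010010 | 1 | 1
   6 | 011010000100101 | 0 | 1
   7 | 110100001001011 | 1 | 0
   8 | 101000010010110 | 1 | 1
   9 | 010000100101101 | 0 | 1
  10 | 100001001011011 | 1 | 1
  11 | 000010010110111 | 0 | 0
  12 | 000100101101110 | 0 | 0
  13 | 001001011011100 | 0 | 0
  14 | 010010110111000 | 0 | 1
  15 | 100101101110001 | 1 | 1
  16 | 001011011100011 | 0 | 0
  17 | 010110111000110 | 0 | 1
  18 | 101101110001101 | 1 | 1
  19 | 011011100011011 | 0 | 1
  20 | 110111000110111 | 1 | 0
  21 | 101110001101110 | 1 | 1
  22 | 011100011011101 | 0 | 1
  23 | 111000110111011 | 1 | 0
  24 | 110001101110110 | 1 | 0
  25 | 100011011101100 | 1 | 1
  26 | 000110111011001 | 0 | 0
  27 | 001101110110010 | 0 | 0
  28 | 011011101100100 | 0 | 1
  29 | 110111011001001 | 1 | 0
  30 | 101110110010010 | 1 | 1
  31 | 011101100100101 | 0 | 1
  32 | 111011001001011 | 1 | 0
  33 | 110110010010110 | 1 | 0
  34 | 101100100101100 | 1 | 1
  35 | 011001001011001 | 0 | 1
  36 | 110010010110011 | 1 | 0
  37 | 100100101100110 | 1 | 1
  38 | 001001011001101 | 0 | 0
  39 | 010010110011010 | 0 | 1
  40 | 100101100110101 | 1 | 1
  41 | 001011001101011 | 0 | 0
  42 | 010110011010110 | 0 | 1
  43 | 101100110101101 | 1 | 1
  44 | 011001101011011 | 0 | 1
  45 | 110011010110111 | 1 | 0
  46 | 100110101101110 | 1 | 1
  47 | 001101011011101 | 0 | 0
  48 | 011010110111010 | 0 | 1
  49 | 110101101110101 | 1 | 0
  50 | 101011011101010 | 1 | 1
  51 | 010110111010101 | 0 | 1
  52 | 101101110101011 | 1 | 1
  53 | 011011101010111 | 0 | 1
  54 | 110111010101111 | 1 | 0
  55 | 101110101011110 | 1 | 1
  56 | 011101010111101 | 0 | 1
  57 | 111010101111011 | 1 | 0
  58 | 110101011110110 | 1 | 0
  59 | 101010111101100 | 1 | 1
  60 | 010101111011001 | 0 | 1
  61 | 101011110110011 | 1 | 1
  62 | 010111101100111 | 0 | 1
  63 | 101111011001111 | 1 | 1
  64 | 011110110011111 | 0 | 1
  65 | 111101100111111 | 1 | 0
  66 | 111011001111110 | 1 | 0
  67 | 110110011111100 | 1 | 0
  68 | 101100111111000 | 1 | 1
  69 | 011001111110001 | 0 | 1
  70 | 110011111100011 | 1 | 0
  71 | 100111111000110 | 1 | 1
  72 | 001111110001101 | 0 | 0
  73 | 011111100011010 | 0 | 1
  74 | 111111000110101 | 1 | 0
  75 | 111110001101010 | 1 | 0
  76 | 111100011010100 | 1 | 0
  77 | 111000110101000 | 1 | 0
  78 | 110001101010000 | 1 | 0
  79 | 100011010100000 | 1 | 1
  80 | 000110101000001 | 0 | 0
  81 | 001101010000010 | 0 | 0
  82 | 011010100000100 | 0 | 1
  83 | 110101000001001 | 1 | 0
  84 | 101010000010010 | 1 | 1
  85 | 010100000100101 | 0 | 1
  86 | 101000001001011 | 1 | 1
  87 | 010000010010111 | 0 | 1
  88 | 100000100101111 | 1 | 1
  89 | 000001001011111 | 0 | 0
  90 | 000010010111110 | 0 | 0
  91 | 000100101111100 | 0 | 0
  92 | 001001011111000 | 0 | 0
  93 | 010010111110000 | 0 | 1
  94 | 100101111100001 | 1 | 1
  95 | 001011111000011 | 0 | 0
  96 | 010111110000110 | 0 | 1
  97 | 101111100001101 | 1 | 1
  98 | 011111000011011 | 0 | 1
  99 | 111110000110111 | 1 | 0
 100 | 111100001101110 | 1 | 0
 101 | 111000011011100 | 1 | 0
 102 | 110000110111000 | 1 | 0
 103 | 100001101110000 | 1 | 1
 104 | 000011011100001 | 0 | 0
 105 | 000110111000010 | 0 | 0
 106 | 001101110000100 | 0 | 0
 107 | 011011100001000 | 0 | 1
 108 | 110111000010001 | 1 | 0
 109 | 101110000100010 | 1 | 1
 110 | 011100001000101 | 0 | 1
 111 | 111000010001011 | 1 | 0
 112 | 110000100010110 | 1 | 0
 113 | 100001000101100 | 1 | 1
 114 | 000010001011001 | 0 | 0
 115 | 000100010110010 | 0 | 0
 116 | 001000101100100 | 0 | 0
 117 | 010001011001000 | 0 | 1
 118 | 100010110010001 | 1 | 1
 119 | 000101100100011 | 0 | 0
 120 | 001011001000110 | 0 | 0
 121 | 010110010001100 | 0 | 1
 122 | 101100100011001 | 1 | 1
 123 | 011001000110011 | 0 | 1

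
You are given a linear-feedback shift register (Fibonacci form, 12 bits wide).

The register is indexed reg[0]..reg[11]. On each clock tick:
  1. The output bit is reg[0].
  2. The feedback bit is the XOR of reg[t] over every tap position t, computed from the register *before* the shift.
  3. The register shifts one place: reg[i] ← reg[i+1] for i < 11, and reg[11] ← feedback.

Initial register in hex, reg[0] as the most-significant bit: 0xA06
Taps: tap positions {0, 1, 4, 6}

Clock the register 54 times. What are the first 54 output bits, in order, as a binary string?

101000000110111111011011101100111011000000111101110011

k : reg_k → out_k, fb_k
0: 101000000110 → 1, fb=1
1: 010000001101 → 0, fb=1
2: 100000011011 → 1, fb=1
3: 000000110111 → 0, fb=1
4: 000001101111 → 0, fb=1
5: 000011011111 → 0, fb=1
6: 000110111111 → 0, fb=0
7: 001101111110 → 0, fb=1
8: 011011111101 → 0, fb=1
9: 110111111011 → 1, fb=0
10: 101111110110 → 1, fb=1
11: 011111101101 → 0, fb=1
12: 111111011011 → 1, fb=1
13: 111110110111 → 1, fb=0
14: 111101101110 → 1, fb=1
15: 111011011101 → 1, fb=1
16: 110110111011 → 1, fb=0
17: 101101110110 → 1, fb=0
18: 011011101100 → 0, fb=1
19: 110111011001 → 1, fb=1
20: 101110110011 → 1, fb=1
21: 011101100111 → 0, fb=0
22: 111011001110 → 1, fb=1
23: 110110011101 → 1, fb=1
24: 101100111011 → 1, fb=0
25: 011001110110 → 0, fb=0
26: 110011101100 → 1, fb=0
27: 100111011000 → 1, fb=0
28: 001110110000 → 0, fb=0
29: 011101100000 → 0, fb=0
30: 111011000000 → 1, fb=1
31: 110110000001 → 1, fb=1
32: 101100000011 → 1, fb=1
33: 011000000111 → 0, fb=1
34: 110000001111 → 1, fb=0
35: 100000011110 → 1, fb=1
36: 000000111101 → 0, fb=1
37: 000001111011 → 0, fb=1
38: 000011110111 → 0, fb=0
39: 000111101110 → 0, fb=0
40: 001111011100 → 0, fb=1
41: 011110111001 → 0, fb=1
42: 111101110011 → 1, fb=1
43: 111011100111 → 1, fb=0
44: 110111001110 → 1, fb=1
45: 101110011101 → 1, fb=0
46: 011100111010 → 0, fb=0
47: 111001110100 → 1, fb=1
48: 110011101001 → 1, fb=0
49: 100111010010 → 1, fb=0
50: 001110100100 → 0, fb=0
51: 011101001000 → 0, fb=1
52: 111010010001 → 1, fb=1
53: 110100100011 → 1, fb=1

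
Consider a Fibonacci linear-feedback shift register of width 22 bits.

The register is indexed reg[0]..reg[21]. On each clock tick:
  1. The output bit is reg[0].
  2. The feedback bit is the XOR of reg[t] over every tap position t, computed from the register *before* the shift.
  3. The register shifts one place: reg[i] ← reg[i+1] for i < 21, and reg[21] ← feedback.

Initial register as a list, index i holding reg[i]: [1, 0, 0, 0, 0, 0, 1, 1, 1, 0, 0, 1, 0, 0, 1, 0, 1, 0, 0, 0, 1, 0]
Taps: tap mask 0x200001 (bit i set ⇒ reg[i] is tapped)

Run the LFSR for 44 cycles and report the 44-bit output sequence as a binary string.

k : reg_k → out_k, fb_k
0: 1000001110010010100010 → 1, fb=1
1: 0000011100100101000101 → 0, fb=1
2: 0000111001001010001011 → 0, fb=1
3: 0001110010010100010111 → 0, fb=1
4: 0011100100101000101111 → 0, fb=1
5: 0111001001010001011111 → 0, fb=1
6: 1110010010100010111111 → 1, fb=0
7: 1100100101000101111110 → 1, fb=1
8: 1001001010001011111101 → 1, fb=0
9: 0010010100010111111010 → 0, fb=0
10: 0100101000101111110100 → 0, fb=0
11: 1001010001011111101000 → 1, fb=1
12: 0010100010111111010001 → 0, fb=1
13: 0101000101111110100011 → 0, fb=1
14: 1010001011111101000111 → 1, fb=0
15: 0100010111111010001110 → 0, fb=0
16: 1000101111110100011100 → 1, fb=1
17: 0001011111101000111001 → 0, fb=1
18: 0010111111010001110011 → 0, fb=1
19: 0101111110100011100111 → 0, fb=1
20: 1011111101000111001111 → 1, fb=0
21: 0111111010001110011110 → 0, fb=0
22: 1111110100011100111100 → 1, fb=1
23: 1111101000111001111001 → 1, fb=0
24: 1111010001110011110010 → 1, fb=1
25: 1110100011100111100101 → 1, fb=0
26: 1101000111001111001010 → 1, fb=1
27: 1010001110011110010101 → 1, fb=0
28: 0100011100111100101010 → 0, fb=0
29: 1000111001111001010100 → 1, fb=1
30: 0001110011110010101001 → 0, fb=1
31: 0011100111100101010011 → 0, fb=1
32: 0111001111001010100111 → 0, fb=1
33: 1110011110010101001111 → 1, fb=0
34: 1100111100101010011110 → 1, fb=1
35: 1001111001010100111101 → 1, fb=0
36: 0011110010101001111010 → 0, fb=0
37: 0111100101010011110100 → 0, fb=0
38: 1111001010100111101000 → 1, fb=1
39: 1110010101001111010001 → 1, fb=0
40: 1100101010011110100010 → 1, fb=1
41: 1001010100111101000101 → 1, fb=0
42: 0010101001111010001010 → 0, fb=0
43: 0101010011110100010100 → 0, fb=0

10000011100100101000101111110100011100111100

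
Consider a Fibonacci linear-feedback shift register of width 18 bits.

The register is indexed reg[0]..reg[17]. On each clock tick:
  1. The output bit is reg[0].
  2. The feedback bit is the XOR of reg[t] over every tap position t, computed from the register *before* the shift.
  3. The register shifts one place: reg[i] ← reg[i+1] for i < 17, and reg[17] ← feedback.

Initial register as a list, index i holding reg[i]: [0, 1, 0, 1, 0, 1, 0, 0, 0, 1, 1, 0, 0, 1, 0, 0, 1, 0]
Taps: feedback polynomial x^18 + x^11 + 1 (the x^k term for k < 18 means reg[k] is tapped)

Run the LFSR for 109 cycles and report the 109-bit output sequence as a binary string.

0101010001100100100111000010000101100101110000111101111011001101011011010110100110001000010010101111011111111

k : reg_k → out_k, fb_k
0: 010101000110010010 → 0, fb=0
1: 101010001100100100 → 1, fb=1
2: 010100011001001001 → 0, fb=1
3: 101000110010010011 → 1, fb=1
4: 010001100100100111 → 0, fb=0
5: 100011001001001110 → 1, fb=0
6: 000110010010011100 → 0, fb=0
7: 001100100100111000 → 0, fb=0
8: 011001001001110000 → 0, fb=1
9: 110010010011100001 → 1, fb=0
10: 100100100111000010 → 1, fb=0
11: 001001001110000100 → 0, fb=0
12: 010010011100001000 → 0, fb=0
13: 100100111000010000 → 1, fb=1
14: 001001110000100001 → 0, fb=0
15: 010011100001000010 → 0, fb=1
16: 100111000010000101 → 1, fb=1
17: 001110000100001011 → 0, fb=0
18: 011100001000010110 → 0, fb=0
19: 111000010000101100 → 1, fb=1
20: 110000100001011001 → 1, fb=0
21: 100001000010110010 → 1, fb=1
22: 000010000101100101 → 0, fb=1
23: 000100001011001011 → 0, fb=1
24: 001000010110010111 → 0, fb=0
25: 010000101100101110 → 0, fb=0
26: 100001011001011100 → 1, fb=0
27: 000010110010111000 → 0, fb=0
28: 000101100101110000 → 0, fb=1
29: 001011001011100001 → 0, fb=1
30: 010110010111000011 → 0, fb=1
31: 101100101110000111 → 1, fb=1
32: 011001011100001111 → 0, fb=0
33: 110010111000011110 → 1, fb=1
34: 100101110000111101 → 1, fb=1
35: 001011100001111011 → 0, fb=1
36: 010111000011110111 → 0, fb=1
37: 101110000111101111 → 1, fb=0
38: 011100001111011110 → 0, fb=1
39: 111000011110111101 → 1, fb=1
40: 110000111101111011 → 1, fb=0
41: 100001111011110110 → 1, fb=0
42: 000011110111101100 → 0, fb=1
43: 000111101111011001 → 0, fb=1
44: 001111011110110011 → 0, fb=0
45: 011110111101100110 → 0, fb=1
46: 111101111011001101 → 1, fb=0
47: 111011110110011010 → 1, fb=1
48: 110111101100110101 → 1, fb=1
49: 101111011001101011 → 1, fb=0
50: 011110110011010110 → 0, fb=1
51: 111101100110101101 → 1, fb=1
52: 111011001101011011 → 1, fb=0
53: 110110011010110110 → 1, fb=1
54: 101100110101101101 → 1, fb=0
55: 011001101011011010 → 0, fb=1
56: 110011010110110101 → 1, fb=1
57: 100110101101101011 → 1, fb=0
58: 001101011011010110 → 0, fb=1
59: 011010110110101101 → 0, fb=0
60: 110101101101011010 → 1, fb=0
61: 101011011010110100 → 1, fb=1
62: 010110110101101001 → 0, fb=1
63: 101101101011010011 → 1, fb=0
64: 011011010110100110 → 0, fb=0
65: 110110101101001100 → 1, fb=0
66: 101101011010011000 → 1, fb=1
67: 011010110100110001 → 0, fb=0
68: 110101101001100010 → 1, fb=0
69: 101011010011000100 → 1, fb=0
70: 010110100110001000 → 0, fb=0
71: 101101001100010000 → 1, fb=1
72: 011010011000100001 → 0, fb=0
73: 110100110001000010 → 1, fb=0
74: 101001100010000100 → 1, fb=1
75: 010011000100001001 → 0, fb=0
76: 100110001000010010 → 1, fb=1
77: 001100010000100101 → 0, fb=0
78: 011000100001001010 → 0, fb=1
79: 110001000010010101 → 1, fb=1
80: 100010000100101011 → 1, fb=1
81: 000100001001010111 → 0, fb=1
82: 001000010010101111 → 0, fb=0
83: 010000100101011110 → 0, fb=1
84: 100001001010111101 → 1, fb=1
85: 000010010101111011 → 0, fb=1
86: 000100101011110111 → 0, fb=1
87: 001001010111101111 → 0, fb=1
88: 010010101111011111 → 0, fb=1
89: 100101011110111111 → 1, fb=1
90: 001010111101111111 → 0, fb=1
91: 010101111011111111 → 0, fb=1
92: 101011110111111111 → 1, fb=0
93: 010111101111111110 → 0, fb=1
94: 101111011111111101 → 1, fb=0
95: 011110111111111010 → 0, fb=1
96: 111101111111110101 → 1, fb=0
97: 111011111111101010 → 1, fb=0
98: 110111111111010100 → 1, fb=0
99: 101111111110101000 → 1, fb=1
100: 011111111101010001 → 0, fb=1
101: 111111111010100011 → 1, fb=1
102: 111111110101000111 → 1, fb=0
103: 111111101010001110 → 1, fb=1
104: 111111010100011101 → 1, fb=1
105: 111110101000111011 → 1, fb=1
106: 111101010001110111 → 1, fb=0
107: 111010100011101110 → 1, fb=0
108: 110101000111011100 → 1, fb=0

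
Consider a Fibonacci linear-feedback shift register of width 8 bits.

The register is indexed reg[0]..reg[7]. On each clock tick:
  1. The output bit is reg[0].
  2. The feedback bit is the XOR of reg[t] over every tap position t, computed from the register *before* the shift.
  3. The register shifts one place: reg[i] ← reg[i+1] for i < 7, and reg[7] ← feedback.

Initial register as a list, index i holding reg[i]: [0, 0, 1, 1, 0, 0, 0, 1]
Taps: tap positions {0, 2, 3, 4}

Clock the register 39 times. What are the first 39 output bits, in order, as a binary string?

k : reg_k → out_k, fb_k
0: 00110001 → 0, fb=0
1: 01100010 → 0, fb=1
2: 11000101 → 1, fb=1
3: 10001011 → 1, fb=0
4: 00010110 → 0, fb=1
5: 00101101 → 0, fb=0
6: 01011010 → 0, fb=0
7: 10110100 → 1, fb=1
8: 01101001 → 0, fb=0
9: 11010010 → 1, fb=0
10: 10100100 → 1, fb=0
11: 01001000 → 0, fb=1
12: 10010001 → 1, fb=0
13: 00100010 → 0, fb=1
14: 01000101 → 0, fb=0
15: 10001010 → 1, fb=0
16: 00010100 → 0, fb=1
17: 00101001 → 0, fb=0
18: 01010010 → 0, fb=1
19: 10100101 → 1, fb=0
20: 01001010 → 0, fb=1
21: 10010101 → 1, fb=0
22: 00101010 → 0, fb=0
23: 01010100 → 0, fb=1
24: 10101001 → 1, fb=1
25: 01010011 → 0, fb=1
26: 10100111 → 1, fb=0
27: 01001110 → 0, fb=1
28: 10011101 → 1, fb=1
29: 00111011 → 0, fb=1
30: 01110111 → 0, fb=0
31: 11101110 → 1, fb=1
32: 11011101 → 1, fb=1
33: 10111011 → 1, fb=0
34: 01110110 → 0, fb=0
35: 11101100 → 1, fb=1
36: 11011001 → 1, fb=1
37: 10110011 → 1, fb=1
38: 01100111 → 0, fb=1

001100010110100100010100101010011101110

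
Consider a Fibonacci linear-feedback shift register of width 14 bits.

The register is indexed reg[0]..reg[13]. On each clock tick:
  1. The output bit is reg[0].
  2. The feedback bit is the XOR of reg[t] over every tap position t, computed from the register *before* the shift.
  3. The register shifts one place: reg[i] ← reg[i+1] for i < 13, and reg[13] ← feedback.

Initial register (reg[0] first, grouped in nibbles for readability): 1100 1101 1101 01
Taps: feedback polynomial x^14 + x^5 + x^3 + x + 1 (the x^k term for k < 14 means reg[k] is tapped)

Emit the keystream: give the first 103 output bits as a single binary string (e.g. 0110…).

tick  register→output (feedback)
  0  11001101110101→1 (1)
  1  10011011101011→1 (0)
  2  00110111010110→0 (0)
  3  01101110101100→0 (0)
  4  11011101011000→1 (0)
  5  10111010110000→1 (0)
  6  01110101100000→0 (1)
  7  11101011000001→1 (0)
  8  11010110000010→1 (0)
  9  10101100000100→1 (0)
 10  01011000001000→0 (0)
 11  10110000010000→1 (0)
 12  01100000100000→0 (1)
 13  11000001000001→1 (0)
 14  10000010000010→1 (1)
 15  00000100000101→0 (1)
 16  00001000001011→0 (0)
 17  00010000010110→0 (1)
 18  00100000101101→0 (0)
 19  01000001011010→0 (1)
 20  10000010110101→1 (1)
 21  00000101101011→0 (1)
 22  00001011010111→0 (0)
 23  00010110101110→0 (0)
 24  00101101011100→0 (1)
 25  01011010111001→0 (0)
 26  10110101110010→1 (1)
 27  01101011100101→0 (1)
 28  11010111001011→1 (0)
 29  10101110010110→1 (0)
 30  01011100101100→0 (1)
 31  10111001011001→1 (0)
 32  01110010110010→0 (0)
 33  11100101100100→1 (1)
 34  11001011001001→1 (0)
 35  10010110010010→1 (1)
 36  00101100100101→0 (1)
 37  01011001001011→0 (0)
 38  10110010010110→1 (0)
 39  01100100101100→0 (0)
 40  11001001011000→1 (0)
 41  10010010110000→1 (0)
 42  00100101100000→0 (1)
 43  01001011000001→0 (1)
 44  10010110000011→1 (1)
 45  00101100000111→0 (1)
 46  01011000001111→0 (0)
 47  10110000011110→1 (0)
 48  01100000111100→0 (1)
 49  11000001111001→1 (0)
 50  10000011110010→1 (1)
 51  00000111100101→0 (1)
 52  00001111001011→0 (1)
 53  00011110010111→0 (0)
 54  00111100101110→0 (0)
 55  01111001011100→0 (0)
 56  11110010111000→1 (1)
 57  11100101110001→1 (1)
 58  11001011100011→1 (0)
 59  10010111000110→1 (1)
 60  00101110001101→0 (1)
 61  01011100011011→0 (1)
 62  10111000110111→1 (0)
 63  01110001101110→0 (0)
 64  11100011011100→1 (0)
 65  11000110111000→1 (1)
 66  10001101110001→1 (0)
 67  00011011100010→0 (1)
 68  00110111000101→0 (0)
 69  01101110001010→0 (0)
 70  11011100010100→1 (0)
 71  10111000101000→1 (0)
 72  01110001010000→0 (0)
 73  11100010100000→1 (0)
 74  11000101000000→1 (1)
 75  10001010000001→1 (1)
 76  00010100000011→0 (0)
 77  00101000000110→0 (0)
 78  01010000001100→0 (0)
 79  10100000011000→1 (1)
 80  01000000110001→0 (1)
 81  10000001100011→1 (1)
 82  00000011000111→0 (0)
 83  00000110001110→0 (1)
 84  00001100011101→0 (1)
 85  00011000111011→0 (1)
 86  00110001110111→0 (1)
 87  01100011101111→0 (1)
 88  11000111011111→1 (1)
 89  10001110111111→1 (0)
 90  00011101111110→0 (0)
 91  00111011111100→0 (1)
 92  01110111111001→0 (1)
 93  11101111110011→1 (1)
 94  11011111100111→1 (0)
 95  10111111001110→1 (1)
 96  01111110011101→0 (1)
 97  11111100111011→1 (0)
 98  11111001110110→1 (1)
 99  11110011101101→1 (1)
100  11100111011011→1 (1)
101  11001110110111→1 (1)
102  10011101101111→1 (1)

1100110111010110000010000010110101110010110010010110000011110010111000110111000101000000110001110111111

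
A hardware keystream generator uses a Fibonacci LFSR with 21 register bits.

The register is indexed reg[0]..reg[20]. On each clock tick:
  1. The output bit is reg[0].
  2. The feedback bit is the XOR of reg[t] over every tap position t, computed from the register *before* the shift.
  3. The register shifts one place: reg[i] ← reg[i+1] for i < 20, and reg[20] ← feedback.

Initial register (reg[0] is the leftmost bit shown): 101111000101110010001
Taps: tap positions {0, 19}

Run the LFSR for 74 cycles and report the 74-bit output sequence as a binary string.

k : reg_k → out_k, fb_k
0: 101111000101110010001 → 1, fb=1
1: 011110001011100100011 → 0, fb=1
2: 111100010111001000111 → 1, fb=0
3: 111000101110010001110 → 1, fb=0
4: 110001011100100011100 → 1, fb=1
5: 100010111001000111001 → 1, fb=1
6: 000101110010001110011 → 0, fb=1
7: 001011100100011100111 → 0, fb=1
8: 010111001000111001111 → 0, fb=1
9: 101110010001110011111 → 1, fb=0
10: 011100100011100111110 → 0, fb=1
11: 111001000111001111101 → 1, fb=1
12: 110010001110011111011 → 1, fb=0
13: 100100011100111110110 → 1, fb=0
14: 001000111001111101100 → 0, fb=0
15: 010001110011111011000 → 0, fb=0
16: 100011100111110110000 → 1, fb=1
17: 000111001111101100001 → 0, fb=0
18: 001110011111011000010 → 0, fb=1
19: 011100111110110000101 → 0, fb=0
20: 111001111101100001010 → 1, fb=0
21: 110011111011000010100 → 1, fb=1
22: 100111110110000101001 → 1, fb=1
23: 001111101100001010011 → 0, fb=1
24: 011111011000010100111 → 0, fb=1
25: 111110110000101001111 → 1, fb=0
26: 111101100001010011110 → 1, fb=0
27: 111011000010100111100 → 1, fb=1
28: 110110000101001111001 → 1, fb=1
29: 101100001010011110011 → 1, fb=0
30: 011000010100111100110 → 0, fb=1
31: 110000101001111001101 → 1, fb=1
32: 100001010011110011011 → 1, fb=0
33: 000010100111100110110 → 0, fb=1
34: 000101001111001101101 → 0, fb=0
35: 001010011110011011010 → 0, fb=1
36: 010100111100110110101 → 0, fb=0
37: 101001111001101101010 → 1, fb=0
38: 010011110011011010100 → 0, fb=0
39: 100111100110110101000 → 1, fb=1
40: 001111001101101010001 → 0, fb=0
41: 011110011011010100010 → 0, fb=1
42: 111100110110101000101 → 1, fb=1
43: 111001101101010001011 → 1, fb=0
44: 110011011010100010110 → 1, fb=0
45: 100110110101000101100 → 1, fb=1
46: 001101101010001011001 → 0, fb=0
47: 011011010100010110010 → 0, fb=1
48: 110110101000101100101 → 1, fb=1
49: 101101010001011001011 → 1, fb=0
50: 011010100010110010110 → 0, fb=1
51: 110101000101100101101 → 1, fb=1
52: 101010001011001011011 → 1, fb=0
53: 010100010110010110110 → 0, fb=1
54: 101000101100101101101 → 1, fb=1
55: 010001011001011011011 → 0, fb=1
56: 100010110010110110111 → 1, fb=0
57: 000101100101101101110 → 0, fb=1
58: 001011001011011011101 → 0, fb=0
59: 010110010110110111010 → 0, fb=1
60: 101100101101101110101 → 1, fb=1
61: 011001011011011101011 → 0, fb=1
62: 110010110110111010111 → 1, fb=0
63: 100101101101110101110 → 1, fb=0
64: 001011011011101011100 → 0, fb=0
65: 010110110111010111000 → 0, fb=0
66: 101101101110101110000 → 1, fb=1
67: 011011011101011100001 → 0, fb=0
68: 110110111010111000010 → 1, fb=0
69: 101101110101110000100 → 1, fb=1
70: 011011101011100001001 → 0, fb=0
71: 110111010111000010010 → 1, fb=0
72: 101110101110000100100 → 1, fb=1
73: 011101011100001001001 → 0, fb=0

10111100010111001000111001111101100001010011110011011010100010110010110110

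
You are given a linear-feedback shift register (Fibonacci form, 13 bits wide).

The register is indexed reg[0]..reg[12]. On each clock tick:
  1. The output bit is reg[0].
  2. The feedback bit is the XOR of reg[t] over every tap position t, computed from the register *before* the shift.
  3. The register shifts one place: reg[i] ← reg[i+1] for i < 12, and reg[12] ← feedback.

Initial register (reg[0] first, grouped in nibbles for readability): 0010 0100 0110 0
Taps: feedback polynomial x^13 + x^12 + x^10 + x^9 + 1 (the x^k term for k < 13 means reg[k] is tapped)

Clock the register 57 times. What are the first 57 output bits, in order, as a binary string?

k : reg_k → out_k, fb_k
0: 0010010001100 → 0, fb=0
1: 0100100011000 → 0, fb=1
2: 1001000110001 → 1, fb=0
3: 0010001100010 → 0, fb=0
4: 0100011000100 → 0, fb=1
5: 1000110001001 → 1, fb=1
6: 0001100010011 → 0, fb=1
7: 0011000100111 → 0, fb=0
8: 0110001001110 → 0, fb=0
9: 1100010011100 → 1, fb=1
10: 1000100111001 → 1, fb=1
11: 0001001110011 → 0, fb=1
12: 0010011100111 → 0, fb=0
13: 0100111001110 → 0, fb=0
14: 1001110011100 → 1, fb=1
15: 0011100111001 → 0, fb=0
16: 0111001110010 → 0, fb=0
17: 1110011100100 → 1, fb=0
18: 1100111001000 → 1, fb=0
19: 1001110010000 → 1, fb=1
20: 0011100100001 → 0, fb=1
21: 0111001000011 → 0, fb=1
22: 1110010000111 → 1, fb=1
23: 1100100001111 → 1, fb=0
24: 1001000011110 → 1, fb=1
25: 0010000111101 → 0, fb=1
26: 0100001111011 → 0, fb=0
27: 1000011110110 → 1, fb=0
28: 0000111101100 → 0, fb=0
29: 0001111011000 → 0, fb=1
30: 0011110110001 → 0, fb=1
31: 0111101100011 → 0, fb=1
32: 1111011000111 → 1, fb=1
33: 1110110001111 → 1, fb=0
34: 1101100011110 → 1, fb=1
35: 1011000111101 → 1, fb=0
36: 0110001111010 → 0, fb=1
37: 1100011110101 → 1, fb=1
38: 1000111101011 → 1, fb=1
39: 0001111010111 → 0, fb=0
40: 0011110101110 → 0, fb=0
41: 0111101011100 → 0, fb=0
42: 1111010111000 → 1, fb=0
43: 1110101110000 → 1, fb=1
44: 1101011100001 → 1, fb=0
45: 1010111000010 → 1, fb=1
46: 0101110000101 → 0, fb=0
47: 1011100001010 → 1, fb=0
48: 0111000010100 → 0, fb=1
49: 1110000101001 → 1, fb=1
50: 1100001010011 → 1, fb=0
51: 1000010100110 → 1, fb=0
52: 0000101001100 → 0, fb=0
53: 0001010011000 → 0, fb=1
54: 0010100110001 → 0, fb=1
55: 0101001100011 → 0, fb=1
56: 1010011000111 → 1, fb=1

001001000110001001110011100100001111011000111101011100001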